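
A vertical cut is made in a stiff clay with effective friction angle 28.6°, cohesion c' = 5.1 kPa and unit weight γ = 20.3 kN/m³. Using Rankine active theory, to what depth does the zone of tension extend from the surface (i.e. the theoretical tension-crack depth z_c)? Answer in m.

K_a = tan²(45° − 28.6°/2) = 0.3525; √K_a = 0.5938.
The active pressure is zero where K_a γ z = 2c√K_a, so z_c = 2c/(γ√K_a) = 2×5.1/(20.3×0.5938) = 0.8462 m.

0.846 m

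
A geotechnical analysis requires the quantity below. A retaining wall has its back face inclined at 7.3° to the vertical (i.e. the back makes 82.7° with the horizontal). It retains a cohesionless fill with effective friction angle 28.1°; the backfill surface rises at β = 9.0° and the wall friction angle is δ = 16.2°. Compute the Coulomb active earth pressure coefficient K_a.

0.431

K_a = sin²(α+φ) / [sin²α · sin(α−δ) · (1 + √{sin(φ+δ)sin(φ−β) / (sin(α−δ)sin(α+β))})²].
With α = 82.7°, φ = 28.1°, δ = 16.2°, β = 9.0°: K_a = 0.4309.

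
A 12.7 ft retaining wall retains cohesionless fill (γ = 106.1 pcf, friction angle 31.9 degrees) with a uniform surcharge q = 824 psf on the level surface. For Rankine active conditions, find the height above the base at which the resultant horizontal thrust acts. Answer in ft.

5.40 ft

K_a = 0.3085.
Triangular part P₁ = ½K_aγH² = 2640 at H/3 = 4.233 ft; rectangular part P₂ = K_a q H = 3229 at H/2 = 6.350 ft.
ȳ = (P₁·4.233 + P₂·6.350)/(P₁+P₂) = 5.398 ft.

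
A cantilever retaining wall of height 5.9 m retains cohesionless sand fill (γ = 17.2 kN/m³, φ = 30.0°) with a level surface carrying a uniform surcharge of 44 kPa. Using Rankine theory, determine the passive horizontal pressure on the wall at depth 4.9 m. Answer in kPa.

385 kPa

K_p = (1 + sin φ)/(1 − sin φ) = 3.000.
σ_v = γz + q = 17.2 × 4.9 + 44 = 128.3 kPa.
σ_h = K_p σ_v = 3.000 × 128.3 = 384.8 kPa.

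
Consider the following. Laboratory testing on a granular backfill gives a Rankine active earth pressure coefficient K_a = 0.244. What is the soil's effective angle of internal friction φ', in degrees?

37.4°

K_a = tan²(45° − φ/2) ⇒ 45° − φ/2 = arctan(√0.244) = 26.29°.
φ = 2(45° − 26.29°) = 37.42°.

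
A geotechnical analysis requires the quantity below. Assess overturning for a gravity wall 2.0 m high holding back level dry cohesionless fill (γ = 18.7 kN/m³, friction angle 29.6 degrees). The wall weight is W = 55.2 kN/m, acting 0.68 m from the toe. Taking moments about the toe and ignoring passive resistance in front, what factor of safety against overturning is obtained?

K_a = tan²(45° − 29.6°/2) = 0.3387.
P_a = ½K_aγH² = 0.5×0.3387×18.7×2.0² = 12.67 kN/m, acting at H/3 = 0.6667 m above the base.
Overturning moment M_o = P_a × H/3 = 12.67 × 0.6667 = 8.446.
Resisting moment M_r = W × 0.68 = 55.2 × 0.68 = 37.54.
FS_overturning = M_r/M_o = 37.54/8.446 = 4.444.

4.44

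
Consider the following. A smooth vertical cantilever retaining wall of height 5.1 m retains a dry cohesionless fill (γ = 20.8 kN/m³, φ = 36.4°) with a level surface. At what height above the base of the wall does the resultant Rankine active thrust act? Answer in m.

1.70 m

K_a = 0.2552.
The pressure distribution is triangular, so the resultant acts at H/3 above the base = 5.1/3 = 1.700 m.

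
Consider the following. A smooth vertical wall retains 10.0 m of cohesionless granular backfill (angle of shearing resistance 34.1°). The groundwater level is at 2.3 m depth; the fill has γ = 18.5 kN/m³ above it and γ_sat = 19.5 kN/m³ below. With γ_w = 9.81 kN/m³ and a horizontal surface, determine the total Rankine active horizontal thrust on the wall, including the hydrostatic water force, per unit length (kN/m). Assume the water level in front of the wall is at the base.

K_a = tan²(45° − φ/2) = 0.2815.
γ' = 19.5 − 9.81 = 9.690 kN/m³. Depth below WT = 7.7 m.
σ'_h at WT = K_a γ d_w = 11.98 kPa; at base = 11.98 + K_a γ' × 7.7 = 32.98 kPa.
P₁ (0–2.3 m) = ½×11.98×2.3 = 13.78. P₂ (2.3–10.0 m) = ½(11.98+32.98)×7.7 = 173.1.
P_w = ½ γ_w h₂² = 0.5×9.81×7.7² = 290.8. Total = 13.78+173.1+290.8 = 477.7 kN/m.

478 kN/m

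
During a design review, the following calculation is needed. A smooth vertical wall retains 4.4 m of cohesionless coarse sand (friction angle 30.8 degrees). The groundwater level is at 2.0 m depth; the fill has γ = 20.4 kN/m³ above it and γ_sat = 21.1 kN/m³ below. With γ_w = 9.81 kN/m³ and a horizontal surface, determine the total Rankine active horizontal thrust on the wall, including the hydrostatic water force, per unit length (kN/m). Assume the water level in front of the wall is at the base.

83.5 kN/m

K_a = tan²(45° − φ/2) = 0.3227.
γ' = 21.1 − 9.81 = 11.29 kN/m³. Depth below WT = 2.4 m.
σ'_h at WT = K_a γ d_w = 13.17 kPa; at base = 13.17 + K_a γ' × 2.4 = 21.91 kPa.
P₁ (0–2.0 m) = ½×13.17×2.0 = 13.17. P₂ (2.0–4.4 m) = ½(13.17+21.91)×2.4 = 42.09.
P_w = ½ γ_w h₂² = 0.5×9.81×2.4² = 28.25. Total = 13.17+42.09+28.25 = 83.51 kN/m.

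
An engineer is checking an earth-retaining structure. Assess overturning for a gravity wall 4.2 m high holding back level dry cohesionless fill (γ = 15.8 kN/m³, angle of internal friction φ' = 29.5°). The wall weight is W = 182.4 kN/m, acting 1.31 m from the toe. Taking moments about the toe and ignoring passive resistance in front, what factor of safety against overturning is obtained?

3.60

K_a = tan²(45° − 29.5°/2) = 0.3401.
P_a = ½K_aγH² = 0.5×0.3401×15.8×4.2² = 47.40 kN/m, acting at H/3 = 1.400 m above the base.
Overturning moment M_o = P_a × H/3 = 47.40 × 1.400 = 66.35.
Resisting moment M_r = W × 1.31 = 182.4 × 1.31 = 238.9.
FS_overturning = M_r/M_o = 238.9/66.35 = 3.601.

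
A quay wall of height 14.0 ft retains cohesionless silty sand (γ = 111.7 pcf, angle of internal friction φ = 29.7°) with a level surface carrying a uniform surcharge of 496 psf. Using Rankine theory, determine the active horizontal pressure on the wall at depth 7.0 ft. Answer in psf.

K_a = (1 − sin φ)/(1 + sin φ) = 0.3374.
σ_v = γz + q = 111.7 × 7.0 + 496 = 1278 psf.
σ_h = K_a σ_v = 0.3374 × 1278 = 431.1 psf.

431 psf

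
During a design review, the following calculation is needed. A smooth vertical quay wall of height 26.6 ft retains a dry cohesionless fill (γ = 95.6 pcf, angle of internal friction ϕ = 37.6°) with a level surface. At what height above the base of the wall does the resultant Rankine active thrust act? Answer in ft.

K_a = 0.2421.
The pressure distribution is triangular, so the resultant acts at H/3 above the base = 26.6/3 = 8.867 ft.

8.87 ft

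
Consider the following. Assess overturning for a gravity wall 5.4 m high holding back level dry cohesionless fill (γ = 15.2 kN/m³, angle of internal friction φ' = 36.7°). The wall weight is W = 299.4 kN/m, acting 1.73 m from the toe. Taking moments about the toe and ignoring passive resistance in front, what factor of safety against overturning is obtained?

5.16

K_a = tan²(45° − 36.7°/2) = 0.2519.
P_a = ½K_aγH² = 0.5×0.2519×15.2×5.4² = 55.82 kN/m, acting at H/3 = 1.800 m above the base.
Overturning moment M_o = P_a × H/3 = 55.82 × 1.800 = 100.5.
Resisting moment M_r = W × 1.73 = 299.4 × 1.73 = 518.0.
FS_overturning = M_r/M_o = 518.0/100.5 = 5.155.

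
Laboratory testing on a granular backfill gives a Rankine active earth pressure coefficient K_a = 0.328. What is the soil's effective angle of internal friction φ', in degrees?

30.4°

K_a = tan²(45° − φ/2) ⇒ 45° − φ/2 = arctan(√0.328) = 29.80°.
φ = 2(45° − 29.80°) = 30.40°.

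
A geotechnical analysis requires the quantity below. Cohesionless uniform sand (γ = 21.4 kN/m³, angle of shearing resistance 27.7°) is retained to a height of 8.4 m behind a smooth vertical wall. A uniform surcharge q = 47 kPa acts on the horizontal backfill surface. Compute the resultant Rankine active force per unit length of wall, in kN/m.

420 kN/m

K_a = tan²(45° − φ/2) = 0.3653.
Soil triangle: ½ K_a γ H² = 0.5×0.3653×21.4×8.4² = 275.8 kN/m.
Surcharge rectangle: K_a q H = 0.3653×47×8.4 = 144.2 kN/m.
Total = 275.8 + 144.2 = 420.1 kN/m.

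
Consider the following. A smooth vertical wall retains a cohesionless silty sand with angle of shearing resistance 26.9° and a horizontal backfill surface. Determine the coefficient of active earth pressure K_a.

K_a = (1 − sin φ)/(1 + sin φ) = (1 − sin 26.9°)/(1 + sin 26.9°) = 0.3770.

0.377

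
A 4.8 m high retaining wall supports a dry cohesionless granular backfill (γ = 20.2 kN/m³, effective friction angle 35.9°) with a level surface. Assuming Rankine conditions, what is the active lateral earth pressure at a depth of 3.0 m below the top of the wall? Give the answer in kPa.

15.8 kPa

K_a = (1 − sin φ)/(1 + sin φ) = 0.2607.
σ_h = K_a γ z = 0.2607 × 20.2 × 3.0 = 15.80 kPa.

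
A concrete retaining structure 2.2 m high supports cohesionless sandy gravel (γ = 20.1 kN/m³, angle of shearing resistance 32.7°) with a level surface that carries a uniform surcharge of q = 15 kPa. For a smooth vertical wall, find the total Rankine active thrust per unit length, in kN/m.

24.4 kN/m

K_a = tan²(45° − φ/2) = 0.2985.
Soil triangle: ½ K_a γ H² = 0.5×0.2985×20.1×2.2² = 14.52 kN/m.
Surcharge rectangle: K_a q H = 0.2985×15×2.2 = 9.850 kN/m.
Total = 14.52 + 9.850 = 24.37 kN/m.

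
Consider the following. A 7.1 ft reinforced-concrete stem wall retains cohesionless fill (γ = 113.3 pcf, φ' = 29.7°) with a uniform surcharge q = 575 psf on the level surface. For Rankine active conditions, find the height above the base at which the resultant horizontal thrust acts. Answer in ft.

K_a = 0.3374.
Triangular part P₁ = ½K_aγH² = 963.5 at H/3 = 2.367 ft; rectangular part P₂ = K_a q H = 1377 at H/2 = 3.550 ft.
ȳ = (P₁·2.367 + P₂·3.550)/(P₁+P₂) = 3.063 ft.

3.06 ft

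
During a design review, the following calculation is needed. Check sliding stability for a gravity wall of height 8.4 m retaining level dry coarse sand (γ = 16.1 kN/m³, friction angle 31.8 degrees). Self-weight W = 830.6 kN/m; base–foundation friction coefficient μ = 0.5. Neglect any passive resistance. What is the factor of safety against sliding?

2.36

K_a = tan²(45° − 31.8°/2) = 0.3098.
P_a = ½K_aγH² = 0.5×0.3098×16.1×8.4² = 176.0 kN/m, acting at H/3 = 2.800 m above the base.
FS_sliding = μW / P_a = 0.5×830.6 / 176.0 = 2.360.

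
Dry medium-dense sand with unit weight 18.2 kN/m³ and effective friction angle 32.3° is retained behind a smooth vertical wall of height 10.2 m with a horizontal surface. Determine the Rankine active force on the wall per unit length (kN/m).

K_a = tan²(45° − φ/2) = 0.3035.
P_a = ½ K_a γ H² = 0.5 × 0.3035 × 18.2 × 10.2² = 287.3 kN/m.

287 kN/m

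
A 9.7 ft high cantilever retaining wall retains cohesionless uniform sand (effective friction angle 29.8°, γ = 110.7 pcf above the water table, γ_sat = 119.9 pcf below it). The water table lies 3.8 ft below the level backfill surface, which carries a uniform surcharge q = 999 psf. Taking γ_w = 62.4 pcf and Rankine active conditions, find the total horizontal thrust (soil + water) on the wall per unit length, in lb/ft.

5780 lb/ft

K_a = tan²(45° − φ/2) = 0.3360.
γ' = 119.9 − 62.4 = 57.50 pcf. h₂ = H − d_w = 5.9 ft.
σ'_h: at surface K_a·q = 335.7; at WT K_a(q+γd_w) = 477.0; at base K_a(q+γd_w+γ'h₂) = 591.0 psf.
P₁ = ½(335.7+477.0)×3.8 = 1544; P₂ = ½(477.0+591.0)×5.9 = 3151; P_w = ½γ_w h₂² = 1086.
Total = 1544+3151+1086 = 5781 lb/ft.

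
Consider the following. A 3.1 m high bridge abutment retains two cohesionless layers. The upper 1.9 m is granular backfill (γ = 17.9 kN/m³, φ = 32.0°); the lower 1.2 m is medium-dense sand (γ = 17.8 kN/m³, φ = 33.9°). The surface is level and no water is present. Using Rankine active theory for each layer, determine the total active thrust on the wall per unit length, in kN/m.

25.2 kN/m

K_a1 = tan²(45°−32.0°/2) = 0.3073; K_a2 = tan²(45°−33.9°/2) = 0.2839.
Layer 1: σ at base = K_a1 γ₁ h₁ = 10.45 kPa; P₁ = ½×10.45×1.9 = 9.927.
Layer 2: σ_v at top = γ₁h₁ = 34.01; σ_h top = K_a2×34.01 = 9.656; σ_h base = K_a2×(34.01+17.8×1.2) = 15.72.
P₂ = ½(9.656+15.72)×1.2 = 15.23. Total P_a = 9.927+15.23 = 25.15 kN/m.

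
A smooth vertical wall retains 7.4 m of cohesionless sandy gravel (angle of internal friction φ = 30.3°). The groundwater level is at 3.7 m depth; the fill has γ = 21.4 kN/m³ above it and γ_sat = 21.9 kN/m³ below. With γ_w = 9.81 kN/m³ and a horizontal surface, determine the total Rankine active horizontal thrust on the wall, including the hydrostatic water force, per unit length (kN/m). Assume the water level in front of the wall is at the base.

239 kN/m

K_a = tan²(45° − φ/2) = 0.3293.
γ' = 21.9 − 9.81 = 12.09 kN/m³. Depth below WT = 3.7 m.
σ'_h at WT = K_a γ d_w = 26.08 kPa; at base = 26.08 + K_a γ' × 3.7 = 40.81 kPa.
P₁ (0–3.7 m) = ½×26.08×3.7 = 48.24. P₂ (3.7–7.4 m) = ½(26.08+40.81)×3.7 = 123.7.
P_w = ½ γ_w h₂² = 0.5×9.81×3.7² = 67.15. Total = 48.24+123.7+67.15 = 239.1 kN/m.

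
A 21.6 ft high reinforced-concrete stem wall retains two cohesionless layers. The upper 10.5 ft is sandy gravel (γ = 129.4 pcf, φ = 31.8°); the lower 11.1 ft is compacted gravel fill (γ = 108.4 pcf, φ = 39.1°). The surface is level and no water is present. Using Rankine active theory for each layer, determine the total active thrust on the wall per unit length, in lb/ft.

7140 lb/ft

K_a1 = tan²(45°−31.8°/2) = 0.3098; K_a2 = tan²(45°−39.1°/2) = 0.2265.
Layer 1: σ at base = K_a1 γ₁ h₁ = 420.9 psf; P₁ = ½×420.9×10.5 = 2210.
Layer 2: σ_v at top = γ₁h₁ = 1359; σ_h top = K_a2×1359 = 307.7; σ_h base = K_a2×(1359+108.4×11.1) = 580.2.
P₂ = ½(307.7+580.2)×11.1 = 4928. Total P_a = 2210+4928 = 7138 lb/ft.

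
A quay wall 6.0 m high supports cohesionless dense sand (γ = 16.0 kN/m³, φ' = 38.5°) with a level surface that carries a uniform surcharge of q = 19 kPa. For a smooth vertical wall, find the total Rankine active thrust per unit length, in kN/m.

93.5 kN/m

K_a = tan²(45° − φ/2) = 0.2327.
Soil triangle: ½ K_a γ H² = 0.5×0.2327×16.0×6.0² = 67.00 kN/m.
Surcharge rectangle: K_a q H = 0.2327×19×6.0 = 26.52 kN/m.
Total = 67.00 + 26.52 = 93.53 kN/m.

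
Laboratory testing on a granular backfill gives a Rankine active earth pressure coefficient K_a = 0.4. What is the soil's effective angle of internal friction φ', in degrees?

25.4°

K_a = tan²(45° − φ/2) ⇒ 45° − φ/2 = arctan(√0.4) = 32.31°.
φ = 2(45° − 32.31°) = 25.38°.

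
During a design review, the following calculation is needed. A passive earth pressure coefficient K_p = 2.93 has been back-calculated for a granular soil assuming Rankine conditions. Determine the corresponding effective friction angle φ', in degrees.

K_p = (1+sin φ)/(1−sin φ) ⇒ sin φ = (K_p − 1)/(K_p + 1) = 0.4911.
φ = arcsin(0.4911) = 29.41°.

29.4°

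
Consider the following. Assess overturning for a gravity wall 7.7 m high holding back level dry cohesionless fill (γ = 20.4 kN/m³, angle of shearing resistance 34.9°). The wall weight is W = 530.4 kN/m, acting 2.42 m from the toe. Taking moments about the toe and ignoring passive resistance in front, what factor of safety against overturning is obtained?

K_a = tan²(45° − 34.9°/2) = 0.2721.
P_a = ½K_aγH² = 0.5×0.2721×20.4×7.7² = 164.6 kN/m, acting at H/3 = 2.567 m above the base.
Overturning moment M_o = P_a × H/3 = 164.6 × 2.567 = 422.4.
Resisting moment M_r = W × 2.42 = 530.4 × 2.42 = 1284.
FS_overturning = M_r/M_o = 1284/422.4 = 3.039.

3.04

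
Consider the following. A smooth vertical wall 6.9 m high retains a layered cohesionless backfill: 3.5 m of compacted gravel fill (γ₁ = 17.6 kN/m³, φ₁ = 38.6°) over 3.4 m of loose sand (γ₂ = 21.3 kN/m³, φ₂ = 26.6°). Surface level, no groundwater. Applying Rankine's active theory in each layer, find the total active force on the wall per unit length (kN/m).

152 kN/m

K_a1 = tan²(45°−38.6°/2) = 0.2316; K_a2 = tan²(45°−26.6°/2) = 0.3814.
Layer 1: σ at base = K_a1 γ₁ h₁ = 14.27 kPa; P₁ = ½×14.27×3.5 = 24.97.
Layer 2: σ_v at top = γ₁h₁ = 61.60; σ_h top = K_a2×61.60 = 23.50; σ_h base = K_a2×(61.60+21.3×3.4) = 51.12.
P₂ = ½(23.50+51.12)×3.4 = 126.9. Total P_a = 24.97+126.9 = 151.8 kN/m.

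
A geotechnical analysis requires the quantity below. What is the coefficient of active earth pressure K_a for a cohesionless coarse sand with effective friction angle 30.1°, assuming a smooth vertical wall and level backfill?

K_a = (1 − sin φ)/(1 + sin φ) = (1 − sin 30.1°)/(1 + sin 30.1°) = 0.3320.

0.332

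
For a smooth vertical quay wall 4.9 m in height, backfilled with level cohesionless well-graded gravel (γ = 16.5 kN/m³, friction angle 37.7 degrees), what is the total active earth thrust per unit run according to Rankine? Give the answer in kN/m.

K_a = tan²(45° − φ/2) = 0.2411.
P_a = ½ K_a γ H² = 0.5 × 0.2411 × 16.5 × 4.9² = 47.75 kN/m.

47.7 kN/m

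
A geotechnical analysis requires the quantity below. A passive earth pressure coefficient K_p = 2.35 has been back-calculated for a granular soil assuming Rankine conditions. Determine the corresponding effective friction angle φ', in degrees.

K_p = (1+sin φ)/(1−sin φ) ⇒ sin φ = (K_p − 1)/(K_p + 1) = 0.4030.
φ = arcsin(0.4030) = 23.76°.

23.8°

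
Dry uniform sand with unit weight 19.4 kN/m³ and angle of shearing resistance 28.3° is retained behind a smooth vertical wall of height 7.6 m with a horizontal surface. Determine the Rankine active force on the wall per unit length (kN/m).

200 kN/m

K_a = tan²(45° − φ/2) = 0.3568.
P_a = ½ K_a γ H² = 0.5 × 0.3568 × 19.4 × 7.6² = 199.9 kN/m.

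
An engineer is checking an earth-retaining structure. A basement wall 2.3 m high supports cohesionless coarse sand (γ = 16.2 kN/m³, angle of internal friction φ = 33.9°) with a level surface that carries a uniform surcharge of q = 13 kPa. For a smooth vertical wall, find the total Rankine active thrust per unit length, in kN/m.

K_a = tan²(45° − φ/2) = 0.2839.
Soil triangle: ½ K_a γ H² = 0.5×0.2839×16.2×2.3² = 12.17 kN/m.
Surcharge rectangle: K_a q H = 0.2839×13×2.3 = 8.489 kN/m.
Total = 12.17 + 8.489 = 20.65 kN/m.

20.7 kN/m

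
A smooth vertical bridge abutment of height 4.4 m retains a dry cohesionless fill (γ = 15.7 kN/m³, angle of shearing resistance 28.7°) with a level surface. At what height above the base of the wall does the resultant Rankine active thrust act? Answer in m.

1.47 m

K_a = 0.3511.
The pressure distribution is triangular, so the resultant acts at H/3 above the base = 4.4/3 = 1.467 m.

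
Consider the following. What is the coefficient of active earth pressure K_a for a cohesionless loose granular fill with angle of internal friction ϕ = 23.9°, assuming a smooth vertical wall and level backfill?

K_a = (1 − sin φ)/(1 + sin φ) = (1 − sin 23.9°)/(1 + sin 23.9°) = 0.4233.

0.423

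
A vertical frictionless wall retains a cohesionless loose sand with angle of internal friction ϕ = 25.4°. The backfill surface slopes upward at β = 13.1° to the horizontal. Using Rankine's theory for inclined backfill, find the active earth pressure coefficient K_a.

K_a = cos β · (cos β − √(cos²β − cos²φ)) / (cos β + √(cos²β − cos²φ)).
cos β = 0.9740, cos φ = 0.9033, √(cos²β − cos²φ) = 0.3642.
K_a = 0.9740 × (0.9740 − 0.3642)/(0.9740 + 0.3642) = 0.4439.

0.444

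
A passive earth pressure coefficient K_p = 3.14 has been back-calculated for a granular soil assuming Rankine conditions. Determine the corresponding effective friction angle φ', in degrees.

31.1°

K_p = (1+sin φ)/(1−sin φ) ⇒ sin φ = (K_p − 1)/(K_p + 1) = 0.5169.
φ = arcsin(0.5169) = 31.13°.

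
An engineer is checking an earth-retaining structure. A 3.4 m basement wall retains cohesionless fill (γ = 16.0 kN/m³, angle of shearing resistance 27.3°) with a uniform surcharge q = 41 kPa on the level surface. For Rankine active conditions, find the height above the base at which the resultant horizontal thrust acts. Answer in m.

1.47 m

K_a = 0.3711.
Triangular part P₁ = ½K_aγH² = 34.32 at H/3 = 1.133 m; rectangular part P₂ = K_a q H = 51.74 at H/2 = 1.700 m.
ȳ = (P₁·1.133 + P₂·1.700)/(P₁+P₂) = 1.474 m.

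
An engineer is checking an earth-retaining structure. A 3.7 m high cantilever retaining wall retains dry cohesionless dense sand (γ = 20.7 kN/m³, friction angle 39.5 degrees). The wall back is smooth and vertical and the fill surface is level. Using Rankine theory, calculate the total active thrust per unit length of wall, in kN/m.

31.5 kN/m

K_a = tan²(45° − φ/2) = 0.2224.
P_a = ½ K_a γ H² = 0.5 × 0.2224 × 20.7 × 3.7² = 31.52 kN/m.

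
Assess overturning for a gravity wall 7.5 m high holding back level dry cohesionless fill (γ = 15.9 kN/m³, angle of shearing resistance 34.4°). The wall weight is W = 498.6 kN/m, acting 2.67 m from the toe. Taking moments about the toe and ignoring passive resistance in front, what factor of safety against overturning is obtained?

4.28

K_a = tan²(45° − 34.4°/2) = 0.2780.
P_a = ½K_aγH² = 0.5×0.2780×15.9×7.5² = 124.3 kN/m, acting at H/3 = 2.500 m above the base.
Overturning moment M_o = P_a × H/3 = 124.3 × 2.500 = 310.8.
Resisting moment M_r = W × 2.67 = 498.6 × 2.67 = 1331.
FS_overturning = M_r/M_o = 1331/310.8 = 4.284.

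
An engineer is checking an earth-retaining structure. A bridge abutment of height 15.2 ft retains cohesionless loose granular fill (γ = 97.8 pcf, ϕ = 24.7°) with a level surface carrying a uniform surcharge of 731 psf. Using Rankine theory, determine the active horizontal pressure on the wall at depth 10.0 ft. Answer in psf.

702 psf

K_a = (1 − sin φ)/(1 + sin φ) = 0.4106.
σ_v = γz + q = 97.8 × 10.0 + 731 = 1709 psf.
σ_h = K_a σ_v = 0.4106 × 1709 = 701.7 psf.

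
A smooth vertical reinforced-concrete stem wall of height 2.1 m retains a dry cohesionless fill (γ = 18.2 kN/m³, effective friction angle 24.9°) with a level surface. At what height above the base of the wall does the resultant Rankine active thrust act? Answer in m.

K_a = 0.4074.
The pressure distribution is triangular, so the resultant acts at H/3 above the base = 2.1/3 = 0.7000 m.

0.700 m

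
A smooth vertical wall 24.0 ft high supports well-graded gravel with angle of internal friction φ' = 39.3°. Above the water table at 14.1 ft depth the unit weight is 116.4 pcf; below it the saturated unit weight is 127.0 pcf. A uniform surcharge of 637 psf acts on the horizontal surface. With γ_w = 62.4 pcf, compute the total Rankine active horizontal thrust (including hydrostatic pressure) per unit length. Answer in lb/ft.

13400 lb/ft

K_a = tan²(45° − φ/2) = 0.2245.
γ' = 127.0 − 62.4 = 64.60 pcf. h₂ = H − d_w = 9.9 ft.
σ'_h: at surface K_a·q = 143.0; at WT K_a(q+γd_w) = 511.4; at base K_a(q+γd_w+γ'h₂) = 654.9 psf.
P₁ = ½(143.0+511.4)×14.1 = 4613; P₂ = ½(511.4+654.9)×9.9 = 5773; P_w = ½γ_w h₂² = 3058.
Total = 4613+5773+3058 = 13440 lb/ft.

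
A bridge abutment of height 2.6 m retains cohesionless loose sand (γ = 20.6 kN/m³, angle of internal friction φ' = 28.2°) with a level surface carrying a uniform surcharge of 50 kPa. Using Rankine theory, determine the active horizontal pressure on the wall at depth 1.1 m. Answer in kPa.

K_a = (1 − sin φ)/(1 + sin φ) = 0.3582.
σ_v = γz + q = 20.6 × 1.1 + 50 = 72.66 kPa.
σ_h = K_a σ_v = 0.3582 × 72.66 = 26.03 kPa.

26.0 kPa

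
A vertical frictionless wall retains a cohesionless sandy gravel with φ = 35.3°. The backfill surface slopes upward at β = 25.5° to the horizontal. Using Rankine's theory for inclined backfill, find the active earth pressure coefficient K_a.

K_a = cos β · (cos β − √(cos²β − cos²φ)) / (cos β + √(cos²β − cos²φ)).
cos β = 0.9026, cos φ = 0.8161, √(cos²β − cos²φ) = 0.3855.
K_a = 0.9026 × (0.9026 − 0.3855)/(0.9026 + 0.3855) = 0.3624.

0.362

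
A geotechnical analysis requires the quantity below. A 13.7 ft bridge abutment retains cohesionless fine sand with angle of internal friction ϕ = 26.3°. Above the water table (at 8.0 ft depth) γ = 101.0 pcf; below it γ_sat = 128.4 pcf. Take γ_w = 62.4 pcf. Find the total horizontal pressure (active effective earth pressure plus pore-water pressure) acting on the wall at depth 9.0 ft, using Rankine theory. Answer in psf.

400 psf

K_a = (1 − sin φ)/(1 + sin φ) = 0.3859.
γ' = 128.4 − 62.4 = 66.00 pcf.
Effective vertical stress at 9.0 ft: σ'_v = 101.0×8.0 + 66.00×1.00 = 874.0 psf.
σ'_h = K_a σ'_v = 0.3859 × 874.0 = 337.3 psf; u = γ_w × 1.00 = 62.40 psf.
Total σ_h = 337.3 + 62.40 = 399.7 psf.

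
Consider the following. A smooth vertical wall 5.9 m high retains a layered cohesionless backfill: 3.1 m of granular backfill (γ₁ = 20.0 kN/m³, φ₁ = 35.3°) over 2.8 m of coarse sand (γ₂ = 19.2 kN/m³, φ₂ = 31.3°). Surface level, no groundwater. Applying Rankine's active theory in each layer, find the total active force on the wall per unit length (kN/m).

104 kN/m

K_a1 = tan²(45°−35.3°/2) = 0.2675; K_a2 = tan²(45°−31.3°/2) = 0.3162.
Layer 1: σ at base = K_a1 γ₁ h₁ = 16.59 kPa; P₁ = ½×16.59×3.1 = 25.71.
Layer 2: σ_v at top = γ₁h₁ = 62.00; σ_h top = K_a2×62.00 = 19.60; σ_h base = K_a2×(62.00+19.2×2.8) = 36.60.
P₂ = ½(19.60+36.60)×2.8 = 78.69. Total P_a = 25.71+78.69 = 104.4 kN/m.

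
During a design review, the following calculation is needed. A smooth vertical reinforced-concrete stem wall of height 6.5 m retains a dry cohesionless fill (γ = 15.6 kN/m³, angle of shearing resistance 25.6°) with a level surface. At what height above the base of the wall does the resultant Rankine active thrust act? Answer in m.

K_a = 0.3966.
The pressure distribution is triangular, so the resultant acts at H/3 above the base = 6.5/3 = 2.167 m.

2.17 m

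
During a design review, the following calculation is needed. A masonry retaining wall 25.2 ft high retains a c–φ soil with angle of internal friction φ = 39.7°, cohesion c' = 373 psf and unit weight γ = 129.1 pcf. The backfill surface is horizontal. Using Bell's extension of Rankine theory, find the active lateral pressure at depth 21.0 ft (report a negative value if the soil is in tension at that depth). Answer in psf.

K_a = (1 − sin φ)/(1 + sin φ) = 0.2204.
σ_a = K_a γ z − 2c√K_a = 0.2204×129.1×21.0 − 2×373×0.4695 = 247.4 psf.

247 psf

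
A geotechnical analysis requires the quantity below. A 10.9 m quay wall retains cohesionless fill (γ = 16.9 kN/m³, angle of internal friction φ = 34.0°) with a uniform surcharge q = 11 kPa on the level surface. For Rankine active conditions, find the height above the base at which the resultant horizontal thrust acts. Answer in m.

K_a = 0.2827.
Triangular part P₁ = ½K_aγH² = 283.8 at H/3 = 3.633 m; rectangular part P₂ = K_a q H = 33.90 at H/2 = 5.450 m.
ȳ = (P₁·3.633 + P₂·5.450)/(P₁+P₂) = 3.827 m.

3.83 m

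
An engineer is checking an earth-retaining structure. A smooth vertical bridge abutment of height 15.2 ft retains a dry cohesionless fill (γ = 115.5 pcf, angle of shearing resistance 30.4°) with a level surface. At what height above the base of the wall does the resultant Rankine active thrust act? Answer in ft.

K_a = 0.3280.
The pressure distribution is triangular, so the resultant acts at H/3 above the base = 15.2/3 = 5.067 ft.

5.07 ft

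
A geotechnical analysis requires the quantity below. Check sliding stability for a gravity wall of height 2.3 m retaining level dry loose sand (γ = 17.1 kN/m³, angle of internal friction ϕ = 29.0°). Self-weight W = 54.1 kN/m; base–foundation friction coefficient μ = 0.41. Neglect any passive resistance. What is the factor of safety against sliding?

K_a = tan²(45° − 29.0°/2) = 0.3470.
P_a = ½K_aγH² = 0.5×0.3470×17.1×2.3² = 15.69 kN/m, acting at H/3 = 0.7667 m above the base.
FS_sliding = μW / P_a = 0.41×54.1 / 15.69 = 1.413.

1.41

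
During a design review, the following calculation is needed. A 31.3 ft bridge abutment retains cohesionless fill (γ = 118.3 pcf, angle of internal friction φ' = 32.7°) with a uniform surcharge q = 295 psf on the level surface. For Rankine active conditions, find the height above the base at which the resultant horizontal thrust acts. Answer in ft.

K_a = 0.2985.
Triangular part P₁ = ½K_aγH² = 17300 at H/3 = 10.43 ft; rectangular part P₂ = K_a q H = 2756 at H/2 = 15.65 ft.
ȳ = (P₁·10.43 + P₂·15.65)/(P₁+P₂) = 11.15 ft.

11.2 ft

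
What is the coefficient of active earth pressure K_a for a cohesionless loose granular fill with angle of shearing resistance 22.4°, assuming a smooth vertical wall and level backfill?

K_a = (1 − sin φ)/(1 + sin φ) = (1 − sin 22.4°)/(1 + sin 22.4°) = 0.4482.

0.448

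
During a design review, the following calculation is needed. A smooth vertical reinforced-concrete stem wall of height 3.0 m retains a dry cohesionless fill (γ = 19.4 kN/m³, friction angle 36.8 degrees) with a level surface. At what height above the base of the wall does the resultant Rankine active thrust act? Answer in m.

1.00 m

K_a = 0.2508.
The pressure distribution is triangular, so the resultant acts at H/3 above the base = 3.0/3 = 1.000 m.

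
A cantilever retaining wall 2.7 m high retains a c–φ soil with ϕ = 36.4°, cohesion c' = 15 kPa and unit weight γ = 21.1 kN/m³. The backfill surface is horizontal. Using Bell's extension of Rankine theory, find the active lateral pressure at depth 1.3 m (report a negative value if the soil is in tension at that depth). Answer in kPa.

K_a = (1 − sin φ)/(1 + sin φ) = 0.2552.
σ_a = K_a γ z − 2c√K_a = 0.2552×21.1×1.3 − 2×15×0.5051 = -8.155 kPa.

-8.15 kPa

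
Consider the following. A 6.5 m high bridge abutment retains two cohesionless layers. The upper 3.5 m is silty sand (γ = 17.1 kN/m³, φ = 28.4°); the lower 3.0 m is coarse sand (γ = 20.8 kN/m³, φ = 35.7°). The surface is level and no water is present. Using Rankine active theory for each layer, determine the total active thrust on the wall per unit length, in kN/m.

109 kN/m

K_a1 = tan²(45°−28.4°/2) = 0.3554; K_a2 = tan²(45°−35.7°/2) = 0.2630.
Layer 1: σ at base = K_a1 γ₁ h₁ = 21.27 kPa; P₁ = ½×21.27×3.5 = 37.22.
Layer 2: σ_v at top = γ₁h₁ = 59.85; σ_h top = K_a2×59.85 = 15.74; σ_h base = K_a2×(59.85+20.8×3.0) = 32.15.
P₂ = ½(15.74+32.15)×3.0 = 71.84. Total P_a = 37.22+71.84 = 109.1 kN/m.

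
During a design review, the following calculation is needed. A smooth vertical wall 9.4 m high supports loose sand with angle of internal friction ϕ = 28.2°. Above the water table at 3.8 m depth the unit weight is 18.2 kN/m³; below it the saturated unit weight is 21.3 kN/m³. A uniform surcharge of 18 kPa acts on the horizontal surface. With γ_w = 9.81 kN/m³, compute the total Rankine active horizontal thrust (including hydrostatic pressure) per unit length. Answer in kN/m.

465 kN/m

K_a = tan²(45° − φ/2) = 0.3582.
γ' = 21.3 − 9.81 = 11.49 kN/m³. h₂ = H − d_w = 5.6 m.
σ'_h: at surface K_a·q = 6.447; at WT K_a(q+γd_w) = 31.22; at base K_a(q+γd_w+γ'h₂) = 54.27 kPa.
P₁ = ½(6.447+31.22)×3.8 = 71.57; P₂ = ½(31.22+54.27)×5.6 = 239.4; P_w = ½γ_w h₂² = 153.8.
Total = 71.57+239.4+153.8 = 464.8 kN/m.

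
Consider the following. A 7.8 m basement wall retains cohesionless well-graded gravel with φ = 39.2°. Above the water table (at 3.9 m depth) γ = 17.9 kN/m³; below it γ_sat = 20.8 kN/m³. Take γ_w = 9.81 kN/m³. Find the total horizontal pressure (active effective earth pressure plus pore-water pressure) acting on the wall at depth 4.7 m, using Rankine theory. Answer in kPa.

K_a = (1 − sin φ)/(1 + sin φ) = 0.2255.
γ' = 20.8 − 9.81 = 10.99 kN/m³.
Effective vertical stress at 4.7 m: σ'_v = 17.9×3.9 + 10.99×0.800 = 78.60 kPa.
σ'_h = K_a σ'_v = 0.2255 × 78.60 = 17.72 kPa; u = γ_w × 0.800 = 7.848 kPa.
Total σ_h = 17.72 + 7.848 = 25.57 kPa.

25.6 kPa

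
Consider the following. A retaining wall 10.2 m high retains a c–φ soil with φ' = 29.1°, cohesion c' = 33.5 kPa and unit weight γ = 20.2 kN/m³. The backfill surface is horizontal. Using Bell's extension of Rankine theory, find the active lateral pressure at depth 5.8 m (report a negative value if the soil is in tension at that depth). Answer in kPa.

K_a = (1 − sin φ)/(1 + sin φ) = 0.3456.
σ_a = K_a γ z − 2c√K_a = 0.3456×20.2×5.8 − 2×33.5×0.5879 = 1.102 kPa.

1.10 kPa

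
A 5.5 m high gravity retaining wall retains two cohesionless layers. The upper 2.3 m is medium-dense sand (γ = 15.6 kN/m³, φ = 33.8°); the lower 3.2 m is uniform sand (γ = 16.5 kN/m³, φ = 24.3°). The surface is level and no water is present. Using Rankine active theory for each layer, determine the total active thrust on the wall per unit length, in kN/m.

94.9 kN/m

K_a1 = tan²(45°−33.8°/2) = 0.2851; K_a2 = tan²(45°−24.3°/2) = 0.4169.
Layer 1: σ at base = K_a1 γ₁ h₁ = 10.23 kPa; P₁ = ½×10.23×2.3 = 11.76.
Layer 2: σ_v at top = γ₁h₁ = 35.88; σ_h top = K_a2×35.88 = 14.96; σ_h base = K_a2×(35.88+16.5×3.2) = 36.97.
P₂ = ½(14.96+36.97)×3.2 = 83.09. Total P_a = 11.76+83.09 = 94.85 kN/m.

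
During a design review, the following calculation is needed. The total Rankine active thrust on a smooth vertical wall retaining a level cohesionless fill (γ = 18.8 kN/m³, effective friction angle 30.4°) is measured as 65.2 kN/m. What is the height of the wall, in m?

K_a = 0.3280. P_a = ½ K_a γ H² ⇒ H = √(2P_a/(K_a γ)).
H = √(2×65.2/(0.3280×18.8)) = 4.599 m.

4.60 m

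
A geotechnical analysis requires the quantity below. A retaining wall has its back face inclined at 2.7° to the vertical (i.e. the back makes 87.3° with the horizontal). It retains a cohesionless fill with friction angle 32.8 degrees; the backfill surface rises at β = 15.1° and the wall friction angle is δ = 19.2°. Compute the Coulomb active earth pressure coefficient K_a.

0.353

K_a = sin²(α+φ) / [sin²α · sin(α−δ) · (1 + √{sin(φ+δ)sin(φ−β) / (sin(α−δ)sin(α+β))})²].
With α = 87.3°, φ = 32.8°, δ = 19.2°, β = 15.1°: K_a = 0.3526.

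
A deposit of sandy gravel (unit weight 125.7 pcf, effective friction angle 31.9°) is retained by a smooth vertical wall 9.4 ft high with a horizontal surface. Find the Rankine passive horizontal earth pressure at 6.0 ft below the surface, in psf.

2440 psf

K_p = (1 + sin φ)/(1 − sin φ) = 3.241.
σ_h = K_p γ z = 3.241 × 125.7 × 6.0 = 2445 psf.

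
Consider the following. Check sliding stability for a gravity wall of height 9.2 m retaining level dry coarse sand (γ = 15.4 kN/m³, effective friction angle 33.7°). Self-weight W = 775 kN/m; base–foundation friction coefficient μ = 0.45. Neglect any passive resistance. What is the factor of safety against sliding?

1.87

K_a = tan²(45° − 33.7°/2) = 0.2863.
P_a = ½K_aγH² = 0.5×0.2863×15.4×9.2² = 186.6 kN/m, acting at H/3 = 3.067 m above the base.
FS_sliding = μW / P_a = 0.45×775 / 186.6 = 1.869.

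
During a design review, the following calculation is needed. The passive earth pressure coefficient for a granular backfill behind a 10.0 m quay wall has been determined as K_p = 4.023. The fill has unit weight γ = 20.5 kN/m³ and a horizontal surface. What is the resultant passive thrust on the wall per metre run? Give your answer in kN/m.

4120 kN/m

P = ½ K_p γ H² = 0.5 × 4.023 × 20.5 × 10.0² = 4124 kN/m.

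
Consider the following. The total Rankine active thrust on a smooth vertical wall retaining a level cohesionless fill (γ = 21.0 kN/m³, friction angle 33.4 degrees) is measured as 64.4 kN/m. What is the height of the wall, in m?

K_a = 0.2899. P_a = ½ K_a γ H² ⇒ H = √(2P_a/(K_a γ)).
H = √(2×64.4/(0.2899×21.0)) = 4.599 m.

4.60 m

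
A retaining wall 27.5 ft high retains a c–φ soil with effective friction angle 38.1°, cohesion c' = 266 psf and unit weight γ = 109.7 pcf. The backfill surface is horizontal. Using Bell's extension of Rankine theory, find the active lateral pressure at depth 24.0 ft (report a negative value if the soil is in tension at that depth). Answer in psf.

365 psf

K_a = (1 − sin φ)/(1 + sin φ) = 0.2368.
σ_a = K_a γ z − 2c√K_a = 0.2368×109.7×24.0 − 2×266×0.4867 = 364.6 psf.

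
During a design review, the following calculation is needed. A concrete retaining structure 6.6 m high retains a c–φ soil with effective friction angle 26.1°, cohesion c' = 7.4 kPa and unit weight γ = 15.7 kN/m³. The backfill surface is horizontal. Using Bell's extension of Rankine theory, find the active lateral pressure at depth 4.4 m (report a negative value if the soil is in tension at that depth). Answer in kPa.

17.6 kPa

K_a = (1 − sin φ)/(1 + sin φ) = 0.3889.
σ_a = K_a γ z − 2c√K_a = 0.3889×15.7×4.4 − 2×7.4×0.6237 = 17.64 kPa.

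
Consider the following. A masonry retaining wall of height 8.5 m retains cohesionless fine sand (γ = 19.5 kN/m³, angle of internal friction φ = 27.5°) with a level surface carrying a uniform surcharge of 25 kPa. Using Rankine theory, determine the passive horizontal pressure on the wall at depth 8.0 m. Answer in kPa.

K_p = (1 + sin φ)/(1 − sin φ) = 2.716.
σ_v = γz + q = 19.5 × 8.0 + 25 = 181.0 kPa.
σ_h = K_p σ_v = 2.716 × 181.0 = 491.5 kPa.

492 kPa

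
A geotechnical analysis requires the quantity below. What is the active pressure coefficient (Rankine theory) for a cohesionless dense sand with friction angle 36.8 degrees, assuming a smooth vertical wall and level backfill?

K_a = (1 − sin φ)/(1 + sin φ) = (1 − sin 36.8°)/(1 + sin 36.8°) = 0.2508.

0.251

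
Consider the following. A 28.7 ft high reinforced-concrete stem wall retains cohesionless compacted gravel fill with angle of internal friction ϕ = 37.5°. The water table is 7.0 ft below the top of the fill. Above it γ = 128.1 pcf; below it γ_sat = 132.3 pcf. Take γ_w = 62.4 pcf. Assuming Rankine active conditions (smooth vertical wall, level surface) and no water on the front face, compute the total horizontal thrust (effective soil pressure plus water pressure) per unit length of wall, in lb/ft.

24200 lb/ft

K_a = tan²(45° − φ/2) = 0.2432.
γ' = 132.3 − 62.4 = 69.90 pcf. Depth below WT = 21.7 ft.
σ'_h at WT = K_a γ d_w = 218.1 psf; at base = 218.1 + K_a γ' × 21.7 = 587.0 psf.
P₁ (0–7.0 ft) = ½×218.1×7.0 = 763.2. P₂ (7.0–28.7 ft) = ½(218.1+587.0)×21.7 = 8734.
P_w = ½ γ_w h₂² = 0.5×62.4×21.7² = 14690. Total = 763.2+8734+14690 = 24190 lb/ft.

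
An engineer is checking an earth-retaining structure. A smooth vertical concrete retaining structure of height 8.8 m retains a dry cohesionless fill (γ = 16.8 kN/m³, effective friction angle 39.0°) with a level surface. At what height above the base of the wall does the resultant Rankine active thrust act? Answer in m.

2.93 m

K_a = 0.2275.
The pressure distribution is triangular, so the resultant acts at H/3 above the base = 8.8/3 = 2.933 m.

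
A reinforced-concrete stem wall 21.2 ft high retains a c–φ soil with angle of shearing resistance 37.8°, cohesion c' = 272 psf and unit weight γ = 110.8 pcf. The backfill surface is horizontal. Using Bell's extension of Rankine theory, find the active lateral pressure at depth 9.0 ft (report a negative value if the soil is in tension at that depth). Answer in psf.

K_a = (1 − sin φ)/(1 + sin φ) = 0.2400.
σ_a = K_a γ z − 2c√K_a = 0.2400×110.8×9.0 − 2×272×0.4899 = -27.18 psf.

-27.2 psf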